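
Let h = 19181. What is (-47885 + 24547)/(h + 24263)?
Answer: -11669/21722 ≈ -0.53720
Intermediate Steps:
(-47885 + 24547)/(h + 24263) = (-47885 + 24547)/(19181 + 24263) = -23338/43444 = -23338*1/43444 = -11669/21722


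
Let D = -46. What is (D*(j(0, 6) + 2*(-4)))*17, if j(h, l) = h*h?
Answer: 6256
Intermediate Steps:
j(h, l) = h²
(D*(j(0, 6) + 2*(-4)))*17 = -46*(0² + 2*(-4))*17 = -46*(0 - 8)*17 = -46*(-8)*17 = 368*17 = 6256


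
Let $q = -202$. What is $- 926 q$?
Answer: $187052$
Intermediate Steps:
$- 926 q = \left(-926\right) \left(-202\right) = 187052$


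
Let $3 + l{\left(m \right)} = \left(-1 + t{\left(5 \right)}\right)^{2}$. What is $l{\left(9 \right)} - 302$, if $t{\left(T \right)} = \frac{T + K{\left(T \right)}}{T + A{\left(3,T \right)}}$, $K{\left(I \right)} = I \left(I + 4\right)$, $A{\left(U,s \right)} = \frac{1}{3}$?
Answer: $- \frac{15031}{64} \approx -234.86$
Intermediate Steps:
$A{\left(U,s \right)} = \frac{1}{3}$
$K{\left(I \right)} = I \left(4 + I\right)$
$t{\left(T \right)} = \frac{T + T \left(4 + T\right)}{\frac{1}{3} + T}$ ($t{\left(T \right)} = \frac{T + T \left(4 + T\right)}{T + \frac{1}{3}} = \frac{T + T \left(4 + T\right)}{\frac{1}{3} + T}$)
$l{\left(m \right)} = \frac{4297}{64}$ ($l{\left(m \right)} = -3 + \left(-1 + 3 \cdot 5 \frac{1}{1 + 3 \cdot 5} \left(5 + 5\right)\right)^{2} = -3 + \left(-1 + 3 \cdot 5 \frac{1}{1 + 15} \cdot 10\right)^{2} = -3 + \left(-1 + 3 \cdot 5 \cdot \frac{1}{16} \cdot 10\right)^{2} = -3 + \left(-1 + \frac{75}{8}\right)^{2} = -3 + \left(\frac{67}{8}\right)^{2} = -3 + \frac{4489}{64} = \frac{4297}{64}$)
$l{\left(9 \right)} - 302 = \frac{4297}{64} - 302 = - \frac{15031}{64}$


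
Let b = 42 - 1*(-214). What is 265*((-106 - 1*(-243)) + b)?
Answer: 104145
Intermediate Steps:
b = 256 (b = 42 + 214 = 256)
265*((-106 - 1*(-243)) + b) = 265*((-106 - 1*(-243)) + 256) = 265*((-106 + 243) + 256) = 265*(137 + 256) = 265*393 = 104145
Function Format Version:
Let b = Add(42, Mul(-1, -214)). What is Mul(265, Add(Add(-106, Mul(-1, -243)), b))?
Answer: 104145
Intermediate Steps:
b = 256 (b = Add(42, 214) = 256)
Mul(265, Add(Add(-106, Mul(-1, -243)), b)) = Mul(265, Add(Add(-106, Mul(-1, -243)), 256)) = Mul(265, Add(Add(-106, 243), 256)) = Mul(265, Add(137, 256)) = Mul(265, 393) = 104145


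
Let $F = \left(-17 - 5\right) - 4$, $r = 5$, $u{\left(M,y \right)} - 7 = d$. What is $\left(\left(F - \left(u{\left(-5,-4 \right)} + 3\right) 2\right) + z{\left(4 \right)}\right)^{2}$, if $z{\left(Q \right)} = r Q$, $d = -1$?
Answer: $576$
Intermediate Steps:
$u{\left(M,y \right)} = 6$ ($u{\left(M,y \right)} = 7 - 1 = 6$)
$F = -26$ ($F = -22 - 4 = -26$)
$z{\left(Q \right)} = 5 Q$
$\left(\left(F - \left(u{\left(-5,-4 \right)} + 3\right) 2\right) + z{\left(4 \right)}\right)^{2} = \left(\left(-26 - \left(6 + 3\right) 2\right) + 5 \cdot 4\right)^{2} = \left(\left(-26 - 9 \cdot 2\right) + 20\right)^{2} = \left(\left(-26 - 18\right) + 20\right)^{2} = \left(-44 + 20\right)^{2} = \left(-24\right)^{2} = 576$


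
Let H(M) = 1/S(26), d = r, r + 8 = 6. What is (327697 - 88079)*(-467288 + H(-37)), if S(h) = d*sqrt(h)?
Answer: -111970615984 - 119809*sqrt(26)/26 ≈ -1.1197e+11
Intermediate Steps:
r = -2 (r = -8 + 6 = -2)
d = -2
S(h) = -2*sqrt(h)
H(M) = -sqrt(26)/52 (H(M) = 1/(-2*sqrt(26)) = -sqrt(26)/52)
(327697 - 88079)*(-467288 + H(-37)) = (327697 - 88079)*(-467288 - sqrt(26)/52) = 239618*(-467288 - sqrt(26)/52) = -111970615984 - 119809*sqrt(26)/26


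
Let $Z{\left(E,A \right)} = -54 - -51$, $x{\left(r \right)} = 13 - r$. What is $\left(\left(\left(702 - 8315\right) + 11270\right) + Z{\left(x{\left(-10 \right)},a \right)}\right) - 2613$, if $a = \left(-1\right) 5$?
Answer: $1041$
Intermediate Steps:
$a = -5$
$Z{\left(E,A \right)} = -3$ ($Z{\left(E,A \right)} = -54 + 51 = -3$)
$\left(\left(\left(702 - 8315\right) + 11270\right) + Z{\left(x{\left(-10 \right)},a \right)}\right) - 2613 = \left(\left(\left(702 - 8315\right) + 11270\right) - 3\right) - 2613 = \left(\left(-7613 + 11270\right) - 3\right) - 2613 = \left(3657 - 3\right) - 2613 = 3654 - 2613 = 1041$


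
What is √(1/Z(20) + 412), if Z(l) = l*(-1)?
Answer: √41195/10 ≈ 20.297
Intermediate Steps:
Z(l) = -l
√(1/Z(20) + 412) = √(1/(-1*20) + 412) = √(1/(-20) + 412) = √(-1/20 + 412) = √(8239/20) = √41195/10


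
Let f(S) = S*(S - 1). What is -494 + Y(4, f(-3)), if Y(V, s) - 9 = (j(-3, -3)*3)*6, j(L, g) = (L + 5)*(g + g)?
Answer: -701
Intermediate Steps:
f(S) = S*(-1 + S)
j(L, g) = 2*g*(5 + L) (j(L, g) = (5 + L)*(2*g) = 2*g*(5 + L))
Y(V, s) = -207 (Y(V, s) = 9 + ((2*(-3)*(5 - 3))*3)*6 = 9 + ((2*(-3)*2)*3)*6 = 9 - 12*3*6 = 9 - 36*6 = 9 - 216 = -207)
-494 + Y(4, f(-3)) = -494 - 207 = -701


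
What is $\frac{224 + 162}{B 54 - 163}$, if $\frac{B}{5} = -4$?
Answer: $- \frac{386}{1243} \approx -0.31054$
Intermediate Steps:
$B = -20$ ($B = 5 \left(-4\right) = -20$)
$\frac{224 + 162}{B 54 - 163} = \frac{224 + 162}{\left(-20\right) 54 - 163} = \frac{386}{-1080 - 163} = \frac{386}{-1243} = 386 \left(- \frac{1}{1243}\right) = - \frac{386}{1243}$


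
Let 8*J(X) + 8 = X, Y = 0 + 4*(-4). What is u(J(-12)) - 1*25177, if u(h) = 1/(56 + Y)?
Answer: -1007079/40 ≈ -25177.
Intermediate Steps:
Y = -16 (Y = 0 - 16 = -16)
J(X) = -1 + X/8
u(h) = 1/40 (u(h) = 1/(56 - 16) = 1/40)
u(J(-12)) - 1*25177 = 1/40 - 1*25177 = 1/40 - 25177 = -1007079/40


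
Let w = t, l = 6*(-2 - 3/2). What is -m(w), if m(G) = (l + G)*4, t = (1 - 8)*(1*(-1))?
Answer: 56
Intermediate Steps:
l = -21 (l = 6*(-2 - 3*½) = 6*(-2 - 3/2) = 6*(-7/2) = -21)
t = 7 (t = -7*(-1) = 7)
w = 7
m(G) = -84 + 4*G (m(G) = (-21 + G)*4 = -84 + 4*G)
-m(w) = -(-84 + 4*7) = -(-84 + 28) = -1*(-56) = 56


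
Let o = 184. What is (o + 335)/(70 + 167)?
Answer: 173/79 ≈ 2.1899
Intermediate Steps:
(o + 335)/(70 + 167) = (184 + 335)/(70 + 167) = 519/237 = 519*(1/237) = 173/79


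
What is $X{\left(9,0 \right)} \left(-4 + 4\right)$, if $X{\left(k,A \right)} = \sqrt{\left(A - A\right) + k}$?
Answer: $0$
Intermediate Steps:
$X{\left(k,A \right)} = \sqrt{k}$ ($X{\left(k,A \right)} = \sqrt{0 + k} = \sqrt{k}$)
$X{\left(9,0 \right)} \left(-4 + 4\right) = \sqrt{9} \left(-4 + 4\right) = 3 \cdot 0 = 0$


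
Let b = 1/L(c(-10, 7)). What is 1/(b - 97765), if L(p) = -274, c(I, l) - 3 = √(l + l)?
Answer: -274/26787611 ≈ -1.0229e-5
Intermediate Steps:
c(I, l) = 3 + √2*√l (c(I, l) = 3 + √(l + l) = 3 + √(2*l) = 3 + √2*√l)
b = -1/274 (b = 1/(-274) = -1/274 ≈ -0.0036496)
1/(b - 97765) = 1/(-1/274 - 97765) = 1/(-26787611/274) = -274/26787611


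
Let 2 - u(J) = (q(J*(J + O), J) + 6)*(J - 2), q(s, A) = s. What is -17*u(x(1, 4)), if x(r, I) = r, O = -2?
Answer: -119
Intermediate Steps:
u(J) = 2 - (-2 + J)*(6 + J*(-2 + J)) (u(J) = 2 - (J*(J - 2) + 6)*(J - 2) = 2 - (J*(-2 + J) + 6)*(-2 + J) = 2 - (6 + J*(-2 + J))*(-2 + J) = 2 - (-2 + J)*(6 + J*(-2 + J)))
-17*u(x(1, 4)) = -17*(14 - 1*1³ - 10*1 + 4*1²) = -17*(14 - 1*1 - 10 + 4*1) = -17*(14 - 1 - 10 + 4) = -17*7 = -119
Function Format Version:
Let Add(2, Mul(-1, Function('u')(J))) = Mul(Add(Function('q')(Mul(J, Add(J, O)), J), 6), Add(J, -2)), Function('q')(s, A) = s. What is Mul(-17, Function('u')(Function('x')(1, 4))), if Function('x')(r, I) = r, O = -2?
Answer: -119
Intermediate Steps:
Function('u')(J) = Add(2, Mul(-1, Add(-2, J), Add(6, Mul(J, Add(-2, J))))) (Function('u')(J) = Add(2, Mul(-1, Mul(Add(Mul(J, Add(J, -2)), 6), Add(J, -2)))) = Add(2, Mul(-1, Mul(Add(Mul(J, Add(-2, J)), 6), Add(-2, J)))) = Add(2, Mul(-1, Mul(Add(6, Mul(J, Add(-2, J))), Add(-2, J)))) = Add(2, Mul(-1, Mul(Add(-2, J), Add(6, Mul(J, Add(-2, J)))))) = Add(2, Mul(-1, Add(-2, J), Add(6, Mul(J, Add(-2, J))))))
Mul(-17, Function('u')(Function('x')(1, 4))) = Mul(-17, Add(14, Mul(-1, Pow(1, 3)), Mul(-10, 1), Mul(4, Pow(1, 2)))) = Mul(-17, Add(14, Mul(-1, 1), -10, Mul(4, 1))) = Mul(-17, Add(14, -1, -10, 4)) = Mul(-17, 7) = -119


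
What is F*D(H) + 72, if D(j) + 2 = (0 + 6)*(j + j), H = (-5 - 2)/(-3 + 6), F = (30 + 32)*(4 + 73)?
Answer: -143148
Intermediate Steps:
F = 4774 (F = 62*77 = 4774)
H = -7/3 ≈ -2.3333
D(j) = -2 + 12*j (D(j) = -2 + (0 + 6)*(j + j) = -2 + 6*(2*j) = -2 + 12*j)
F*D(H) + 72 = 4774*(-2 + 12*(-7/3)) + 72 = 4774*(-2 - 28) + 72 = 4774*(-30) + 72 = -143220 + 72 = -143148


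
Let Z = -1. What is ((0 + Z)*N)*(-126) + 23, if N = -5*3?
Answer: -1867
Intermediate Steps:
N = -15
((0 + Z)*N)*(-126) + 23 = ((0 - 1)*(-15))*(-126) + 23 = -1*(-15)*(-126) + 23 = 15*(-126) + 23 = -1890 + 23 = -1867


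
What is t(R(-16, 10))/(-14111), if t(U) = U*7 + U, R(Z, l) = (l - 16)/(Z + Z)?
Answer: -3/28222 ≈ -0.00010630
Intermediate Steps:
R(Z, l) = (-16 + l)/(2*Z) (R(Z, l) = (-16 + l)/((2*Z)) = (-16 + l)*(1/(2*Z)) = (-16 + l)/(2*Z))
t(U) = 8*U (t(U) = 7*U + U = 8*U)
t(R(-16, 10))/(-14111) = (8*((½)*(-16 + 10)/(-16)))/(-14111) = (8*((½)*(-1/16)*(-6)))*(-1/14111) = (8*(3/16))*(-1/14111) = (3/2)*(-1/14111) = -3/28222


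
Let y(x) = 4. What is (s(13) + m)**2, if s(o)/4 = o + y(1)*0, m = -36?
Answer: 256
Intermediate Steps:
s(o) = 4*o (s(o) = 4*(o + 4*0) = 4*(o + 0) = 4*o)
(s(13) + m)**2 = (4*13 - 36)**2 = (52 - 36)**2 = 16**2 = 256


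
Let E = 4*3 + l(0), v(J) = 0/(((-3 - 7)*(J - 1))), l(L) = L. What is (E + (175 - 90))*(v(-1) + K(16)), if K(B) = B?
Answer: 1552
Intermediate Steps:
v(J) = 0 (v(J) = 0/((-10*(-1 + J))) = 0/(10 - 10*J) = 0)
E = 12 (E = 4*3 + 0 = 12 + 0 = 12)
(E + (175 - 90))*(v(-1) + K(16)) = (12 + (175 - 90))*(0 + 16) = (12 + 85)*16 = 97*16 = 1552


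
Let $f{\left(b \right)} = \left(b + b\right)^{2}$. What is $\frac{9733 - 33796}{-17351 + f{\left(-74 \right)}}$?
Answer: $- \frac{24063}{4553} \approx -5.2851$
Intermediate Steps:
$f{\left(b \right)} = 4 b^{2}$ ($f{\left(b \right)} = \left(2 b\right)^{2} = 4 b^{2}$)
$\frac{9733 - 33796}{-17351 + f{\left(-74 \right)}} = \frac{9733 - 33796}{-17351 + 4 \left(-74\right)^{2}} = - \frac{24063}{-17351 + 4 \cdot 5476} = - \frac{24063}{-17351 + 21904} = - \frac{24063}{4553}$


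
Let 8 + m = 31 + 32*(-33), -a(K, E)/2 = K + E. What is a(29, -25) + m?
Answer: -1041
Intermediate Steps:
a(K, E) = -2*E - 2*K (a(K, E) = -2*(K + E) = -2*(E + K) = -2*E - 2*K)
m = -1033 (m = -8 + (31 + 32*(-33)) = -8 + (31 - 1056) = -8 - 1025 = -1033)
a(29, -25) + m = (-2*(-25) - 2*29) - 1033 = (50 - 58) - 1033 = -8 - 1033 = -1041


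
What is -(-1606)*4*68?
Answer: 436832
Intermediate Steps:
-(-1606)*4*68 = -73*(-88)*68 = 6424*68 = 436832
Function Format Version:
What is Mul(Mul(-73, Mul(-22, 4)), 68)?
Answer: 436832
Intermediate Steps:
Mul(Mul(-73, Mul(-22, 4)), 68) = Mul(Mul(-73, -88), 68) = Mul(6424, 68) = 436832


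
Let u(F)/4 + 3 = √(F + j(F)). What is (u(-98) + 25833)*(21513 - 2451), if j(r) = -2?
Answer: 492199902 + 762480*I ≈ 4.922e+8 + 7.6248e+5*I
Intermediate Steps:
u(F) = -12 + 4*√(-2 + F) (u(F) = -12 + 4*√(F - 2) = -12 + 4*√(-2 + F))
(u(-98) + 25833)*(21513 - 2451) = ((-12 + 4*√(-2 - 98)) + 25833)*(21513 - 2451) = ((-12 + 4*√(-100)) + 25833)*19062 = ((-12 + 4*(10*I)) + 25833)*19062 = ((-12 + 40*I) + 25833)*19062 = (25821 + 40*I)*19062 = 492199902 + 762480*I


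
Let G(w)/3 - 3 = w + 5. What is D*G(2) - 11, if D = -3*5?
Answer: -461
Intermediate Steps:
D = -15
G(w) = 24 + 3*w (G(w) = 9 + 3*(w + 5) = 9 + 3*(5 + w) = 9 + (15 + 3*w) = 24 + 3*w)
D*G(2) - 11 = -15*(24 + 3*2) - 11 = -15*(24 + 6) - 11 = -15*30 - 11 = -450 - 11 = -461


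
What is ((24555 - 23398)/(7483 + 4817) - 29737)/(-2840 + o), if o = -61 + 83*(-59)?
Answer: 365763943/95915400 ≈ 3.8134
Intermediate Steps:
o = -4958 (o = -61 - 4897 = -4958)
((24555 - 23398)/(7483 + 4817) - 29737)/(-2840 + o) = ((24555 - 23398)/(7483 + 4817) - 29737)/(-2840 - 4958) = (1157/12300 - 29737)/(-7798) = (1157*(1/12300) - 29737)*(-1/7798) = (1157/12300 - 29737)*(-1/7798) = -365763943/12300*(-1/7798) = 365763943/95915400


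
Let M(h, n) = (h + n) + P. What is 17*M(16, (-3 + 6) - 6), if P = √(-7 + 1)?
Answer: 221 + 17*I*√6 ≈ 221.0 + 41.641*I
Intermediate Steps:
P = I*√6 (P = √(-6) = I*√6 ≈ 2.4495*I)
M(h, n) = h + n + I*√6 (M(h, n) = (h + n) + I*√6 = h + n + I*√6)
17*M(16, (-3 + 6) - 6) = 17*(16 + ((-3 + 6) - 6) + I*√6) = 17*(16 + (3 - 6) + I*√6) = 17*(16 - 3 + I*√6) = 17*(13 + I*√6) = 221 + 17*I*√6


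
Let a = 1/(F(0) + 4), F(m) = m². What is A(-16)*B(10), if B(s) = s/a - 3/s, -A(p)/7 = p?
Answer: 22232/5 ≈ 4446.4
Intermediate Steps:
A(p) = -7*p
a = ¼ (a = 1/(0² + 4) = 1/(0 + 4) = 1/4 = ¼ ≈ 0.25000)
B(s) = -3/s + 4*s (B(s) = s/(¼) - 3/s = s*4 - 3/s = 4*s - 3/s = -3/s + 4*s)
A(-16)*B(10) = (-7*(-16))*(-3/10 + 4*10) = 112*(-3*⅒ + 40) = 112*(-3/10 + 40) = 112*(397/10) = 22232/5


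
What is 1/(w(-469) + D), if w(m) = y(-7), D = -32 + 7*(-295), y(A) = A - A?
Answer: -1/2097 ≈ -0.00047687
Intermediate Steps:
y(A) = 0
D = -2097 (D = -32 - 2065 = -2097)
w(m) = 0
1/(w(-469) + D) = 1/(0 - 2097) = 1/(-2097) = -1/2097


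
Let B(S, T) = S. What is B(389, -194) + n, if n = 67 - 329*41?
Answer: -13033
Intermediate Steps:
n = -13422 (n = 67 - 13489 = -13422)
B(389, -194) + n = 389 - 13422 = -13033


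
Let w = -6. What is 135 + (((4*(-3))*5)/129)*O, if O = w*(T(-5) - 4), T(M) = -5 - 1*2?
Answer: 4485/43 ≈ 104.30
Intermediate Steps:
T(M) = -7 (T(M) = -5 - 2 = -7)
O = 66 (O = -6*(-7 - 4) = -6*(-11) = 66)
135 + (((4*(-3))*5)/129)*O = 135 + (((4*(-3))*5)/129)*66 = 135 + (-12*5*(1/129))*66 = 135 - 60*1/129*66 = 135 - 20/43*66 = 135 - 1320/43 = 4485/43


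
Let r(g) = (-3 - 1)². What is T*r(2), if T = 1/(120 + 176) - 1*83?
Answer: -49134/37 ≈ -1327.9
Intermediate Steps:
r(g) = 16 (r(g) = (-4)² = 16)
T = -24567/296 (T = 1/296 - 83 = -24567/296 ≈ -82.997)
T*r(2) = -24567/296*16 = -49134/37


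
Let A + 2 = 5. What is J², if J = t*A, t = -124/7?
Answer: 138384/49 ≈ 2824.2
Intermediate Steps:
A = 3 (A = -2 + 5 = 3)
t = -124/7 (t = -124*⅐ = -124/7 ≈ -17.714)
J = -372/7 (J = -124/7*3 = -372/7 ≈ -53.143)
J² = (-372/7)² = 138384/49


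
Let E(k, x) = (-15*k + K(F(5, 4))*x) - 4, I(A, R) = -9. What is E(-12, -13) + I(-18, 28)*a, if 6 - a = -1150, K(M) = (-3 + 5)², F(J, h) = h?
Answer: -10280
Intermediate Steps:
K(M) = 4 (K(M) = 2² = 4)
a = 1156 (a = 6 - 1*(-1150) = 6 + 1150 = 1156)
E(k, x) = -4 - 15*k + 4*x (E(k, x) = (-15*k + 4*x) - 4 = -4 - 15*k + 4*x)
E(-12, -13) + I(-18, 28)*a = (-4 - 15*(-12) + 4*(-13)) - 9*1156 = (-4 + 180 - 52) - 10404 = 124 - 10404 = -10280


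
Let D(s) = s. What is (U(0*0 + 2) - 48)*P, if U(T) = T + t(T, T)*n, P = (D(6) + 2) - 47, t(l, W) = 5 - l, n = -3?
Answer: 2145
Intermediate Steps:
P = -39 (P = (6 + 2) - 47 = 8 - 47 = -39)
U(T) = -15 + 4*T (U(T) = T + (5 - T)*(-3) = T + (-15 + 3*T) = -15 + 4*T)
(U(0*0 + 2) - 48)*P = ((-15 + 4*(0*0 + 2)) - 48)*(-39) = ((-15 + 4*(0 + 2)) - 48)*(-39) = ((-15 + 4*2) - 48)*(-39) = ((-15 + 8) - 48)*(-39) = (-7 - 48)*(-39) = -55*(-39) = 2145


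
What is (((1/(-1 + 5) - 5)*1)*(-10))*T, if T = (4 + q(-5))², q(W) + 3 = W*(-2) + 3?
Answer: 9310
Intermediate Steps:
q(W) = -2*W (q(W) = -3 + (W*(-2) + 3) = -3 + (-2*W + 3) = -3 + (3 - 2*W) = -2*W)
T = 196 (T = (4 - 2*(-5))² = (4 + 10)² = 14² = 196)
(((1/(-1 + 5) - 5)*1)*(-10))*T = (((1/(-1 + 5) - 5)*1)*(-10))*196 = (((1/4 - 5)*1)*(-10))*196 = (((¼ - 5)*1)*(-10))*196 = (-19/4*1*(-10))*196 = -19/4*(-10)*196 = (95/2)*196 = 9310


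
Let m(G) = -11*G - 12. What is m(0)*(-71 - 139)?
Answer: 2520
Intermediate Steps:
m(G) = -12 - 11*G
m(0)*(-71 - 139) = (-12 - 11*0)*(-71 - 139) = (-12 + 0)*(-210) = -12*(-210) = 2520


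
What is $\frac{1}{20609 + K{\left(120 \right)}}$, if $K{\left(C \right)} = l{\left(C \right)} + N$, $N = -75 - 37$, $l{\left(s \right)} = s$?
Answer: $\frac{1}{20617} \approx 4.8504 \cdot 10^{-5}$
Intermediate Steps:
$N = -112$ ($N = -75 - 37 = -112$)
$K{\left(C \right)} = -112 + C$ ($K{\left(C \right)} = C - 112 = -112 + C$)
$\frac{1}{20609 + K{\left(120 \right)}} = \frac{1}{20609 + \left(-112 + 120\right)} = \frac{1}{20609 + 8} = \frac{1}{20617}$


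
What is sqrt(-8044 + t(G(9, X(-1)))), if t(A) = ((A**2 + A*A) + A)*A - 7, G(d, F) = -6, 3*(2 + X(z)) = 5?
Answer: I*sqrt(8447) ≈ 91.908*I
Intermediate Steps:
X(z) = -1/3 (X(z) = -2 + (1/3)*5 = -2 + 5/3 = -1/3)
t(A) = -7 + A*(A + 2*A**2) (t(A) = ((A**2 + A**2) + A)*A - 7 = (2*A**2 + A)*A - 7 = (A + 2*A**2)*A - 7 = A*(A + 2*A**2) - 7 = -7 + A*(A + 2*A**2))
sqrt(-8044 + t(G(9, X(-1)))) = sqrt(-8044 + (-7 + (-6)**2 + 2*(-6)**3)) = sqrt(-8044 + (-7 + 36 + 2*(-216))) = sqrt(-8044 + (-7 + 36 - 432)) = sqrt(-8044 - 403) = sqrt(-8447) = I*sqrt(8447)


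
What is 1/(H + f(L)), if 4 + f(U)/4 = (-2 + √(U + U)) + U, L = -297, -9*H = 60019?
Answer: -638343/5031409153 - 972*I*√66/5031409153 ≈ -0.00012687 - 1.5695e-6*I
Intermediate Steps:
H = -60019/9 (H = -⅑*60019 = -60019/9 ≈ -6668.8)
f(U) = -24 + 4*U + 4*√2*√U (f(U) = -16 + 4*((-2 + √(U + U)) + U) = -16 + 4*((-2 + √(2*U)) + U) = -16 + 4*((-2 + √2*√U) + U) = -16 + 4*(-2 + U + √2*√U) = -16 + (-8 + 4*U + 4*√2*√U) = -24 + 4*U + 4*√2*√U)
1/(H + f(L)) = 1/(-60019/9 + (-24 + 4*(-297) + 4*√2*√(-297))) = 1/(-60019/9 + (-24 - 1188 + 4*√2*(3*I*√33))) = 1/(-60019/9 + (-24 - 1188 + 12*I*√66)) = 1/(-60019/9 + (-1212 + 12*I*√66)) = 1/(-70927/9 + 12*I*√66)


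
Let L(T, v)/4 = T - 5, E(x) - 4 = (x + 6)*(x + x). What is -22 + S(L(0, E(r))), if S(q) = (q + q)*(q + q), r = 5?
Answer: 1578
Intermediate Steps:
E(x) = 4 + 2*x*(6 + x) (E(x) = 4 + (x + 6)*(x + x) = 4 + (6 + x)*(2*x) = 4 + 2*x*(6 + x))
L(T, v) = -20 + 4*T (L(T, v) = 4*(T - 5) = 4*(-5 + T) = -20 + 4*T)
S(q) = 4*q² (S(q) = (2*q)*(2*q) = 4*q²)
-22 + S(L(0, E(r))) = -22 + 4*(-20 + 4*0)² = -22 + 4*(-20 + 0)² = -22 + 4*(-20)² = -22 + 4*400 = -22 + 1600 = 1578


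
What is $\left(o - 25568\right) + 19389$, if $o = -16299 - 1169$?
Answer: $-23647$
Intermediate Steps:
$o = -17468$
$\left(o - 25568\right) + 19389 = \left(-17468 - 25568\right) + 19389 = -43036 + 19389 = -23647$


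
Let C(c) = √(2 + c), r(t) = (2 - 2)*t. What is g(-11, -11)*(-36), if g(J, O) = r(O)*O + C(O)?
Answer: -108*I ≈ -108.0*I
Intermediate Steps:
r(t) = 0 (r(t) = 0*t = 0)
g(J, O) = √(2 + O) (g(J, O) = 0*O + √(2 + O) = 0 + √(2 + O) = √(2 + O))
g(-11, -11)*(-36) = √(2 - 11)*(-36) = √(-9)*(-36) = (3*I)*(-36) = -108*I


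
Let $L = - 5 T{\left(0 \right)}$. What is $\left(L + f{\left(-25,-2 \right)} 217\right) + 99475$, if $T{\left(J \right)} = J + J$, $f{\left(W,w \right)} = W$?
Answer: $94050$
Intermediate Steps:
$T{\left(J \right)} = 2 J$
$L = 0$ ($L = - 5 \cdot 2 \cdot 0 = \left(-5\right) 0 = 0$)
$\left(L + f{\left(-25,-2 \right)} 217\right) + 99475 = \left(0 - 5425\right) + 99475 = -5425 + 99475 = 94050$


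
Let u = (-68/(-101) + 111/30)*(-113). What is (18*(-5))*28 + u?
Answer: -3044321/1010 ≈ -3014.2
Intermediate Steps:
u = -499121/1010 (u = (-68*(-1/101) + 111*(1/30))*(-113) = (68/101 + 37/10)*(-113) = (4417/1010)*(-113) = -499121/1010 ≈ -494.18)
(18*(-5))*28 + u = (18*(-5))*28 - 499121/1010 = -90*28 - 499121/1010 = -2520 - 499121/1010 = -3044321/1010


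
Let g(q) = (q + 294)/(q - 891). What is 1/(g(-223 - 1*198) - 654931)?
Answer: -1312/859269345 ≈ -1.5269e-6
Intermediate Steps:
g(q) = (294 + q)/(-891 + q)
1/(g(-223 - 1*198) - 654931) = 1/((294 + (-223 - 1*198))/(-891 + (-223 - 1*198)) - 654931) = 1/((294 + (-223 - 198))/(-891 + (-223 - 198)) - 654931) = 1/((294 - 421)/(-891 - 421) - 654931) = 1/(-127/(-1312) - 654931) = 1/(-1/1312*(-127) - 654931) = 1/(127/1312 - 654931) = 1/(-859269345/1312) = -1312/859269345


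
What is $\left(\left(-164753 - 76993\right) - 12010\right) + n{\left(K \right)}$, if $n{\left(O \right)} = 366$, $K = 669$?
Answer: $-253390$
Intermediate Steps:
$\left(\left(-164753 - 76993\right) - 12010\right) + n{\left(K \right)} = \left(\left(-164753 - 76993\right) - 12010\right) + 366 = \left(-241746 - 12010\right) + 366 = -253756 + 366 = -253390$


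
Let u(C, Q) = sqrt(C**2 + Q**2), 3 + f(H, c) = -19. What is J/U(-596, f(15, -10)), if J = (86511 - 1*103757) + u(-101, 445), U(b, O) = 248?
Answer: -8623/124 + sqrt(208226)/248 ≈ -67.700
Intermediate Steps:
f(H, c) = -22 (f(H, c) = -3 - 19 = -22)
J = -17246 + sqrt(208226) (J = (86511 - 1*103757) + sqrt((-101)**2 + 445**2) = (86511 - 103757) + sqrt(10201 + 198025) = -17246 + sqrt(208226) ≈ -16790.)
J/U(-596, f(15, -10)) = (-17246 + sqrt(208226))/248 = (-17246 + sqrt(208226))*(1/248) = -8623/124 + sqrt(208226)/248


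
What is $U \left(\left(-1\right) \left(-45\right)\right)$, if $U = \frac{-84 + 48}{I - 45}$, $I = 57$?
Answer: $-135$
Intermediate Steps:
$U = -3$ ($U = \frac{-84 + 48}{57 - 45} = - \frac{36}{12} = \left(-36\right) \frac{1}{12} = -3$)
$U \left(\left(-1\right) \left(-45\right)\right) = - 3 \left(\left(-1\right) \left(-45\right)\right) = \left(-3\right) 45 = -135$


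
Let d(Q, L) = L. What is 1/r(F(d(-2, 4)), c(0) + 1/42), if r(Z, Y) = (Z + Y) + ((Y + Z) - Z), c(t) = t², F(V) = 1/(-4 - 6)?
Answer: -210/11 ≈ -19.091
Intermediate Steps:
F(V) = -⅒ (F(V) = 1/(-10) = -⅒)
r(Z, Y) = Z + 2*Y (r(Z, Y) = (Y + Z) + Y = Z + 2*Y)
1/r(F(d(-2, 4)), c(0) + 1/42) = 1/(-⅒ + 2*(0² + 1/42)) = 1/(-⅒ + 2*(0 + 1/42)) = 1/(-⅒ + 2*(1/42)) = 1/(-⅒ + 1/21) = 1/(-11/210) = -210/11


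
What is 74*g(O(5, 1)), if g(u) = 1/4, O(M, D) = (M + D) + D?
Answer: 37/2 ≈ 18.500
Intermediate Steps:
O(M, D) = M + 2*D (O(M, D) = (D + M) + D = M + 2*D)
g(u) = 1/4
74*g(O(5, 1)) = 74*(1/4) = 37/2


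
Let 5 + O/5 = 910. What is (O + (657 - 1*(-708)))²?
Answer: 34692100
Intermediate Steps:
O = 4525 (O = -25 + 5*910 = -25 + 4550 = 4525)
(O + (657 - 1*(-708)))² = (4525 + (657 - 1*(-708)))² = (4525 + (657 + 708))² = (4525 + 1365)² = 5890² = 34692100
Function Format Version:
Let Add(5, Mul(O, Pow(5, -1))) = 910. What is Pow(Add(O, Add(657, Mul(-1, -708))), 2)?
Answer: 34692100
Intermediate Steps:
O = 4525 (O = Add(-25, Mul(5, 910)) = Add(-25, 4550) = 4525)
Pow(Add(O, Add(657, Mul(-1, -708))), 2) = Pow(Add(4525, Add(657, Mul(-1, -708))), 2) = Pow(Add(4525, Add(657, 708)), 2) = Pow(Add(4525, 1365), 2) = Pow(5890, 2) = 34692100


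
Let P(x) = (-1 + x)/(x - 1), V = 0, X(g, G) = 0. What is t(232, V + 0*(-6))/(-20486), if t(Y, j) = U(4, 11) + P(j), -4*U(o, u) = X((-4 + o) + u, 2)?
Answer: -1/20486 ≈ -4.8814e-5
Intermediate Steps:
U(o, u) = 0 (U(o, u) = -¼*0 = 0)
P(x) = 1 (P(x) = (-1 + x)/(-1 + x) = 1)
t(Y, j) = 1 (t(Y, j) = 0 + 1 = 1)
t(232, V + 0*(-6))/(-20486) = 1/(-20486) = 1*(-1/20486) = -1/20486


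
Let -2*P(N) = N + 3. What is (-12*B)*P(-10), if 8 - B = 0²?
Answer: -336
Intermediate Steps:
P(N) = -3/2 - N/2 (P(N) = -(N + 3)/2 = -(3 + N)/2 = -3/2 - N/2)
B = 8 (B = 8 - 1*0² = 8 - 1*0 = 8 + 0 = 8)
(-12*B)*P(-10) = (-12*8)*(-3/2 - ½*(-10)) = -96*(-3/2 + 5) = -96*7/2 = -336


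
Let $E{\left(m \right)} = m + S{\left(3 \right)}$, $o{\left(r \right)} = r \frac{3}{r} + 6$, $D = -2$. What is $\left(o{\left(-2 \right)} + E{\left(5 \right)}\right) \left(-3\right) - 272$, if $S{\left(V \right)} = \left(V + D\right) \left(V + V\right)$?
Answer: $-332$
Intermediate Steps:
$o{\left(r \right)} = 9$ ($o{\left(r \right)} = 3 + 6 = 9$)
$S{\left(V \right)} = 2 V \left(-2 + V\right)$ ($S{\left(V \right)} = \left(V - 2\right) \left(V + V\right) = \left(-2 + V\right) 2 V = 2 V \left(-2 + V\right)$)
$E{\left(m \right)} = 6 + m$ ($E{\left(m \right)} = m + 2 \cdot 3 \left(-2 + 3\right) = m + 2 \cdot 3 \cdot 1 = m + 6 = 6 + m$)
$\left(o{\left(-2 \right)} + E{\left(5 \right)}\right) \left(-3\right) - 272 = \left(9 + \left(6 + 5\right)\right) \left(-3\right) - 272 = \left(9 + 11\right) \left(-3\right) - 272 = 20 \left(-3\right) - 272 = -60 - 272 = -332$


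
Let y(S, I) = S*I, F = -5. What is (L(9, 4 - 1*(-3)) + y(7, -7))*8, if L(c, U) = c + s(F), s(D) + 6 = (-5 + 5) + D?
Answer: -408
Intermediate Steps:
s(D) = -6 + D (s(D) = -6 + ((-5 + 5) + D) = -6 + (0 + D) = -6 + D)
L(c, U) = -11 + c (L(c, U) = c + (-6 - 5) = c - 11 = -11 + c)
y(S, I) = I*S
(L(9, 4 - 1*(-3)) + y(7, -7))*8 = ((-11 + 9) - 7*7)*8 = (-2 - 49)*8 = -51*8 = -408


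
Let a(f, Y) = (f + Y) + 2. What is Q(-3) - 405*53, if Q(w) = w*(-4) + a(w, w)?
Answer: -21457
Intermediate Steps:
a(f, Y) = 2 + Y + f (a(f, Y) = (Y + f) + 2 = 2 + Y + f)
Q(w) = 2 - 2*w (Q(w) = w*(-4) + (2 + w + w) = -4*w + (2 + 2*w) = 2 - 2*w)
Q(-3) - 405*53 = (2 - 2*(-3)) - 405*53 = (2 + 6) - 21465 = 8 - 21465 = -21457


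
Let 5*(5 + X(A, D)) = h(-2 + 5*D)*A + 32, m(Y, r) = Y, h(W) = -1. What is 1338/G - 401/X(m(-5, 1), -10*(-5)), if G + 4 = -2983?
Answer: -6004991/35844 ≈ -167.53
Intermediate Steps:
X(A, D) = 7/5 - A/5 (X(A, D) = -5 + (-A + 32)/5 = -5 + (32 - A)/5 = -5 + (32/5 - A/5) = 7/5 - A/5)
G = -2987 (G = -4 - 2983 = -2987)
1338/G - 401/X(m(-5, 1), -10*(-5)) = 1338/(-2987) - 401/(7/5 - ⅕*(-5)) = 1338*(-1/2987) - 401/(7/5 + 1) = -1338/2987 - 401/12/5 = -1338/2987 - 401*5/12 = -1338/2987 - 2005/12 = -6004991/35844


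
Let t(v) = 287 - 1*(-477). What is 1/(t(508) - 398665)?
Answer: -1/397901 ≈ -2.5132e-6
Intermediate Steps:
t(v) = 764 (t(v) = 287 + 477 = 764)
1/(t(508) - 398665) = 1/(764 - 398665) = 1/(-397901) = -1/397901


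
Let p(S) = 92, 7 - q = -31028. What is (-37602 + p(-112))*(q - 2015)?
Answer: -1088540200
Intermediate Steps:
q = 31035 (q = 7 - 1*(-31028) = 7 + 31028 = 31035)
(-37602 + p(-112))*(q - 2015) = (-37602 + 92)*(31035 - 2015) = -37510*29020 = -1088540200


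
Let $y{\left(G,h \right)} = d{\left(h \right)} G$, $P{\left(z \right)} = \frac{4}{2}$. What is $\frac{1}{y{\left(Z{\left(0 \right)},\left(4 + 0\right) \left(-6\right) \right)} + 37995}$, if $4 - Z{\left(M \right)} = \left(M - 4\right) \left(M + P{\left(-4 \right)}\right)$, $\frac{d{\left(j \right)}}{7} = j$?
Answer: $\frac{1}{35979} \approx 2.7794 \cdot 10^{-5}$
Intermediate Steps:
$d{\left(j \right)} = 7 j$
$P{\left(z \right)} = 2$ ($P{\left(z \right)} = 4 \cdot \frac{1}{2} = 2$)
$Z{\left(M \right)} = 4 - \left(-4 + M\right) \left(2 + M\right)$ ($Z{\left(M \right)} = 4 - \left(M - 4\right) \left(M + 2\right) = 4 - \left(-4 + M\right) \left(2 + M\right)$)
$y{\left(G,h \right)} = 7 G h$ ($y{\left(G,h \right)} = 7 h G = 7 G h$)
$\frac{1}{y{\left(Z{\left(0 \right)},\left(4 + 0\right) \left(-6\right) \right)} + 37995} = \frac{1}{7 \left(12 - 0^{2} + 2 \cdot 0\right) \left(4 + 0\right) \left(-6\right) + 37995} = \frac{1}{7 \left(12 - 0 + 0\right) 4 \left(-6\right) + 37995} = \frac{1}{7 \left(12 + 0 + 0\right) \left(-24\right) + 37995} = \frac{1}{7 \cdot 12 \left(-24\right) + 37995} = \frac{1}{-2016 + 37995} = \frac{1}{35979}$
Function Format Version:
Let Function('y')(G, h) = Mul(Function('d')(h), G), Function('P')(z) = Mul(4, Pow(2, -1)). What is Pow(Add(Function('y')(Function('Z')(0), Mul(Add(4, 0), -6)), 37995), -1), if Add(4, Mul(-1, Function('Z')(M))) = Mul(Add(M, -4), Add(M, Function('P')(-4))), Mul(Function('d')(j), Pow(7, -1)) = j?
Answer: Rational(1, 35979) ≈ 2.7794e-5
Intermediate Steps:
Function('d')(j) = Mul(7, j)
Function('P')(z) = 2 (Function('P')(z) = Mul(4, Rational(1, 2)) = 2)
Function('Z')(M) = Add(4, Mul(-1, Add(-4, M), Add(2, M))) (Function('Z')(M) = Add(4, Mul(-1, Mul(Add(M, -4), Add(M, 2)))) = Add(4, Mul(-1, Mul(Add(-4, M), Add(2, M)))) = Add(4, Mul(-1, Add(-4, M), Add(2, M))))
Function('y')(G, h) = Mul(7, G, h) (Function('y')(G, h) = Mul(Mul(7, h), G) = Mul(7, G, h))
Pow(Add(Function('y')(Function('Z')(0), Mul(Add(4, 0), -6)), 37995), -1) = Pow(Add(Mul(7, Add(12, Mul(-1, Pow(0, 2)), Mul(2, 0)), Mul(Add(4, 0), -6)), 37995), -1) = Pow(Add(Mul(7, Add(12, Mul(-1, 0), 0), Mul(4, -6)), 37995), -1) = Pow(Add(Mul(7, Add(12, 0, 0), -24), 37995), -1) = Pow(Add(Mul(7, 12, -24), 37995), -1) = Pow(Add(-2016, 37995), -1) = Pow(35979, -1) = Rational(1, 35979)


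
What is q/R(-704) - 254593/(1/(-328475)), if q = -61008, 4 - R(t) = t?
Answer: 4934018699741/59 ≈ 8.3627e+10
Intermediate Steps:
R(t) = 4 - t
q/R(-704) - 254593/(1/(-328475)) = -61008/(4 - 1*(-704)) - 254593/(1/(-328475)) = -61008/(4 + 704) - 254593/(-1/328475) = -61008/708 - 254593*(-328475) = -61008*1/708 + 83627435675 = -5084/59 + 83627435675 = 4934018699741/59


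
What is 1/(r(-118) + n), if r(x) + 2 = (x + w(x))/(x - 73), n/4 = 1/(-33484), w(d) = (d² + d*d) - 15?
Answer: -1598861/235200178 ≈ -0.0067979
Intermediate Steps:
w(d) = -15 + 2*d² (w(d) = (d² + d²) - 15 = 2*d² - 15 = -15 + 2*d²)
n = -1/8371 (n = 4/(-33484) = 4*(-1/33484) = -1/8371 ≈ -0.00011946)
r(x) = -2 + (-15 + x + 2*x²)/(-73 + x) (r(x) = -2 + (x + (-15 + 2*x²))/(x - 73) = -2 + (-15 + x + 2*x²)/(-73 + x))
1/(r(-118) + n) = 1/((131 - 1*(-118) + 2*(-118)²)/(-73 - 118) - 1/8371) = 1/((131 + 118 + 2*13924)/(-191) - 1/8371) = 1/(-(131 + 118 + 27848)/191 - 1/8371) = 1/(-1/191*28097 - 1/8371) = 1/(-28097/191 - 1/8371) = 1/(-235200178/1598861) = -1598861/235200178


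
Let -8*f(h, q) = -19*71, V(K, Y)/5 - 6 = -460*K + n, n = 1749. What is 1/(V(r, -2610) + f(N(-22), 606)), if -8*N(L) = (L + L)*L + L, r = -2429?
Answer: 8/44765149 ≈ 1.7871e-7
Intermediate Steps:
N(L) = -L²/4 - L/8 (N(L) = -((L + L)*L + L)/8 = -((2*L)*L + L)/8 = -(2*L² + L)/8 = -(L + 2*L²)/8 = -L²/4 - L/8)
V(K, Y) = 8775 - 2300*K (V(K, Y) = 30 + 5*(-460*K + 1749) = 30 + 5*(1749 - 460*K) = 30 + (8745 - 2300*K) = 8775 - 2300*K)
f(h, q) = 1349/8 (f(h, q) = -(-19)*71/8 = -⅛*(-1349) = 1349/8)
1/(V(r, -2610) + f(N(-22), 606)) = 1/((8775 - 2300*(-2429)) + 1349/8) = 1/((8775 + 5586700) + 1349/8) = 1/(5595475 + 1349/8) = 1/(44765149/8) = 8/44765149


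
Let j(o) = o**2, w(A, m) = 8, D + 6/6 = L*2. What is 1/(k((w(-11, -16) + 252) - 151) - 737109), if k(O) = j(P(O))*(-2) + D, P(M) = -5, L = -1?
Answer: -1/737162 ≈ -1.3566e-6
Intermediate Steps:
D = -3 (D = -1 - 1*2 = -1 - 2 = -3)
k(O) = -53 (k(O) = (-5)**2*(-2) - 3 = 25*(-2) - 3 = -50 - 3 = -53)
1/(k((w(-11, -16) + 252) - 151) - 737109) = 1/(-53 - 737109) = 1/(-737162) = -1/737162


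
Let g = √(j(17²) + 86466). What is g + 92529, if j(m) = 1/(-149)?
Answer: 92529 + √1919631517/149 ≈ 92823.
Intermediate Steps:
j(m) = -1/149
g = √1919631517/149 (g = √(-1/149 + 86466) = √(12883433/149) = √1919631517/149 ≈ 294.05)
g + 92529 = √1919631517/149 + 92529 = 92529 + √1919631517/149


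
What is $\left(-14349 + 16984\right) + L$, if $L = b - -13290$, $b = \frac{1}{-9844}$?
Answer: $\frac{156765699}{9844} \approx 15925.0$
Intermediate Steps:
$b = - \frac{1}{9844} \approx -0.00010158$
$L = \frac{130826759}{9844}$ ($L = - \frac{1}{9844} - -13290 = - \frac{1}{9844} + 13290 = \frac{130826759}{9844} \approx 13290.0$)
$\left(-14349 + 16984\right) + L = \left(-14349 + 16984\right) + \frac{130826759}{9844} = 2635 + \frac{130826759}{9844} = \frac{156765699}{9844}$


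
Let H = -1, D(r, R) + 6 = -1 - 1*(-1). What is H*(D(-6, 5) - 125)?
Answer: 131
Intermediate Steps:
D(r, R) = -6 (D(r, R) = -6 + (-1 - 1*(-1)) = -6 + (-1 + 1) = -6 + 0 = -6)
H*(D(-6, 5) - 125) = -(-6 - 125) = -1*(-131) = 131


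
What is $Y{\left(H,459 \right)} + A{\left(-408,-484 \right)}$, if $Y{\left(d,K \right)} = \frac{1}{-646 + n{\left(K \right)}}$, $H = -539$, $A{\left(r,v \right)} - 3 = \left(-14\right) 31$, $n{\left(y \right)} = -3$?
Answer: $- \frac{279720}{649} \approx -431.0$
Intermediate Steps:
$A{\left(r,v \right)} = -431$ ($A{\left(r,v \right)} = 3 - 434 = -431$)
$Y{\left(d,K \right)} = - \frac{1}{649}$ ($Y{\left(d,K \right)} = \frac{1}{-646 - 3} = \frac{1}{-649} = - \frac{1}{649}$)
$Y{\left(H,459 \right)} + A{\left(-408,-484 \right)} = - \frac{1}{649} - 431 = - \frac{279720}{649}$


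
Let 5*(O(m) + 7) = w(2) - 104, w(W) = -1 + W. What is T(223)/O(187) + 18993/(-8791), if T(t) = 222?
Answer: -2063174/202193 ≈ -10.204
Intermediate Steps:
O(m) = -138/5 (O(m) = -7 + ((-1 + 2) - 104)/5 = -7 + (1 - 104)/5 = -7 + (⅕)*(-103) = -7 - 103/5 = -138/5)
T(223)/O(187) + 18993/(-8791) = 222/(-138/5) + 18993/(-8791) = 222*(-5/138) + 18993*(-1/8791) = -185/23 - 18993/8791 = -2063174/202193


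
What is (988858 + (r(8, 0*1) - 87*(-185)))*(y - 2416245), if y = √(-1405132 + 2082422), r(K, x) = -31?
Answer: -2428137757890 + 1004922*√677290 ≈ -2.4273e+12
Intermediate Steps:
y = √677290 ≈ 822.98
(988858 + (r(8, 0*1) - 87*(-185)))*(y - 2416245) = (988858 + (-31 - 87*(-185)))*(√677290 - 2416245) = (988858 + (-31 + 16095))*(-2416245 + √677290) = (988858 + 16064)*(-2416245 + √677290) = 1004922*(-2416245 + √677290) = -2428137757890 + 1004922*√677290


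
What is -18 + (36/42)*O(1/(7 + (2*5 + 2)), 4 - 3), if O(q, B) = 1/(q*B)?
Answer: -12/7 ≈ -1.7143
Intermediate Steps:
O(q, B) = 1/(B*q)
-18 + (36/42)*O(1/(7 + (2*5 + 2)), 4 - 3) = -18 + (36/42)*(1/((4 - 3)*(1/(7 + (2*5 + 2))))) = -18 + (36*(1/42))*(1/(1*(1/(7 + (10 + 2))))) = -18 + 6*(1/1/(7 + 12))/7 = -18 + 6*(1/1/19)/7 = -18 + 6*(1/(1/19))/7 = -18 + 6*(1*19)/7 = -18 + (6/7)*19 = -18 + 114/7 = -12/7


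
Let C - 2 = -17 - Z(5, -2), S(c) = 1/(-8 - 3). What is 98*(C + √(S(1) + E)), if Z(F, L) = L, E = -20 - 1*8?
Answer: -1274 + 98*I*√3399/11 ≈ -1274.0 + 519.41*I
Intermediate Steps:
E = -28 (E = -20 - 8 = -28)
S(c) = -1/11 (S(c) = 1/(-11) = -1/11)
C = -13 (C = 2 + (-17 - 1*(-2)) = 2 + (-17 + 2) = 2 - 15 = -13)
98*(C + √(S(1) + E)) = 98*(-13 + √(-1/11 - 28)) = 98*(-13 + √(-309/11)) = 98*(-13 + I*√3399/11) = -1274 + 98*I*√3399/11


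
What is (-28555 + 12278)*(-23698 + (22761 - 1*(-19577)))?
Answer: -303403280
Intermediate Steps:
(-28555 + 12278)*(-23698 + (22761 - 1*(-19577))) = -16277*(-23698 + (22761 + 19577)) = -16277*(-23698 + 42338) = -16277*18640 = -303403280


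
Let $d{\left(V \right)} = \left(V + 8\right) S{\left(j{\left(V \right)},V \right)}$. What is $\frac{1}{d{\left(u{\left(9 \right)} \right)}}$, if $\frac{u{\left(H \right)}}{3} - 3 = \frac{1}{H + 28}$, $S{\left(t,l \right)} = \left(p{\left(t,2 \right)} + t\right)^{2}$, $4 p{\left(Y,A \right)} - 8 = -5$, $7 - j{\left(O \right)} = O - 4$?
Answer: $\frac{101306}{12325975} \approx 0.0082189$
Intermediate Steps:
$j{\left(O \right)} = 11 - O$ ($j{\left(O \right)} = 7 - \left(O - 4\right) = 7 - \left(-4 + O\right) = 11 - O$)
$p{\left(Y,A \right)} = \frac{3}{4}$ ($p{\left(Y,A \right)} = 2 + \frac{1}{4} \left(-5\right) = 2 - \frac{5}{4} = \frac{3}{4}$)
$S{\left(t,l \right)} = \left(\frac{3}{4} + t\right)^{2}$
$u{\left(H \right)} = 9 + \frac{3}{28 + H}$ ($u{\left(H \right)} = 9 + \frac{3}{H + 28} = 9 + \frac{3}{28 + H}$)
$d{\left(V \right)} = \frac{\left(47 - 4 V\right)^{2} \left(8 + V\right)}{16}$ ($d{\left(V \right)} = \left(V + 8\right) \frac{\left(3 + 4 \left(11 - V\right)\right)^{2}}{16} = \left(8 + V\right) \frac{\left(3 - \left(-44 + 4 V\right)\right)^{2}}{16} = \left(8 + V\right) \frac{\left(47 - 4 V\right)^{2}}{16} = \frac{\left(47 - 4 V\right)^{2} \left(8 + V\right)}{16}$)
$\frac{1}{d{\left(u{\left(9 \right)} \right)}} = \frac{1}{\frac{1}{16} \left(-47 + 4 \frac{3 \left(85 + 3 \cdot 9\right)}{28 + 9}\right)^{2} \left(8 + \frac{3 \left(85 + 3 \cdot 9\right)}{28 + 9}\right)} = \frac{1}{\frac{1}{16} \left(-47 + 4 \frac{3 \left(85 + 27\right)}{37}\right)^{2} \left(8 + \frac{3 \left(85 + 27\right)}{37}\right)} = \frac{1}{\frac{1}{16} \left(-47 + 4 \cdot 3 \cdot \frac{1}{37} \cdot 112\right)^{2} \left(8 + 3 \cdot \frac{1}{37} \cdot 112\right)} = \frac{1}{\frac{1}{16} \left(-47 + 4 \cdot \frac{336}{37}\right)^{2} \left(8 + \frac{336}{37}\right)} = \frac{1}{\frac{1}{16} \left(-47 + \frac{1344}{37}\right)^{2} \cdot \frac{632}{37}} = \frac{1}{\frac{1}{16} \left(- \frac{395}{37}\right)^{2} \cdot \frac{632}{37}} = \frac{1}{\frac{1}{16} \cdot \frac{156025}{1369} \cdot \frac{632}{37}} = \frac{1}{\frac{12325975}{101306}} = \frac{101306}{12325975}$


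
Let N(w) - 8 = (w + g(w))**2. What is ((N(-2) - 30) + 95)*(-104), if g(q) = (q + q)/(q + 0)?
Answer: -7592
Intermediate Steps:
g(q) = 2 (g(q) = (2*q)/q = 2)
N(w) = 8 + (2 + w)**2 (N(w) = 8 + (w + 2)**2 = 8 + (2 + w)**2)
((N(-2) - 30) + 95)*(-104) = (((8 + (2 - 2)**2) - 30) + 95)*(-104) = (((8 + 0**2) - 30) + 95)*(-104) = (((8 + 0) - 30) + 95)*(-104) = ((8 - 30) + 95)*(-104) = (-22 + 95)*(-104) = 73*(-104) = -7592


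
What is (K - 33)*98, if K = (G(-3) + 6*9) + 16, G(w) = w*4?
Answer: 2450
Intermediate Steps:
G(w) = 4*w
K = 58 (K = (4*(-3) + 6*9) + 16 = (-12 + 54) + 16 = 42 + 16 = 58)
(K - 33)*98 = (58 - 33)*98 = 25*98 = 2450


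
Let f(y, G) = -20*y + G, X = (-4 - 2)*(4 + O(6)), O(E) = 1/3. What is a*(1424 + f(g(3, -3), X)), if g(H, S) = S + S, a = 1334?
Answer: 2025012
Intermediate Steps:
O(E) = ⅓
g(H, S) = 2*S
X = -26 (X = (-4 - 2)*(4 + ⅓) = -6*13/3 = -26)
f(y, G) = G - 20*y
a*(1424 + f(g(3, -3), X)) = 1334*(1424 + (-26 - 40*(-3))) = 1334*(1424 + (-26 - 20*(-6))) = 1334*(1424 + (-26 + 120)) = 1334*(1424 + 94) = 1334*1518 = 2025012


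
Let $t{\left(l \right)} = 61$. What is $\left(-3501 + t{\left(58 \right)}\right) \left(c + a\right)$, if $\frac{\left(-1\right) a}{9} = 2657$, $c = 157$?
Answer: $81720640$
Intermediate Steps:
$a = -23913$ ($a = \left(-9\right) 2657 = -23913$)
$\left(-3501 + t{\left(58 \right)}\right) \left(c + a\right) = \left(-3501 + 61\right) \left(157 - 23913\right) = \left(-3440\right) \left(-23756\right) = 81720640$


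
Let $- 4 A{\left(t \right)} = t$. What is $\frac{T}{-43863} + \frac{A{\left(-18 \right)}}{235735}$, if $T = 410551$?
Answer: $- \frac{193562085203}{20680088610} \approx -9.3598$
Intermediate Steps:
$A{\left(t \right)} = - \frac{t}{4}$
$\frac{T}{-43863} + \frac{A{\left(-18 \right)}}{235735} = \frac{410551}{-43863} + \frac{\left(- \frac{1}{4}\right) \left(-18\right)}{235735} = 410551 \left(- \frac{1}{43863}\right) + \frac{9}{2} \cdot \frac{1}{235735} = - \frac{410551}{43863} + \frac{9}{471470} = - \frac{193562085203}{20680088610}$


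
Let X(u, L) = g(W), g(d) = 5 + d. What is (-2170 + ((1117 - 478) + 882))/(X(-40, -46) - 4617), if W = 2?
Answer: 649/4610 ≈ 0.14078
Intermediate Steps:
X(u, L) = 7 (X(u, L) = 5 + 2 = 7)
(-2170 + ((1117 - 478) + 882))/(X(-40, -46) - 4617) = (-2170 + ((1117 - 478) + 882))/(7 - 4617) = (-2170 + (639 + 882))/(-4610) = (-2170 + 1521)*(-1/4610) = -649*(-1/4610) = 649/4610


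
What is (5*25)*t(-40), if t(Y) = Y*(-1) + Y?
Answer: 0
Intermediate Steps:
t(Y) = 0 (t(Y) = -Y + Y = 0)
(5*25)*t(-40) = (5*25)*0 = 125*0 = 0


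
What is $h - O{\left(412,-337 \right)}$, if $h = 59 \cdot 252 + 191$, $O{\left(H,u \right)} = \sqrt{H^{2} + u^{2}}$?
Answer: $15059 - \sqrt{283313} \approx 14527.0$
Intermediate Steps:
$h = 15059$ ($h = 14868 + 191 = 15059$)
$h - O{\left(412,-337 \right)} = 15059 - \sqrt{412^{2} + \left(-337\right)^{2}} = 15059 - \sqrt{169744 + 113569} = 15059 - \sqrt{283313}$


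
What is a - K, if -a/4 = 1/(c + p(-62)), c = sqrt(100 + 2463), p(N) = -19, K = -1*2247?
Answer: 2473909/1101 - 2*sqrt(2563)/1101 ≈ 2246.9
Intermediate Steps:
K = -2247
c = sqrt(2563) ≈ 50.626
a = -4/(-19 + sqrt(2563)) (a = -4/(sqrt(2563) - 19) = -4/(-19 + sqrt(2563)) ≈ -0.12648)
a - K = 4/(19 - sqrt(2563)) - 1*(-2247) = 4/(19 - sqrt(2563)) + 2247 = 2247 + 4/(19 - sqrt(2563))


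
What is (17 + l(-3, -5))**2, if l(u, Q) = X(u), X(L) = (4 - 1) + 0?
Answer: 400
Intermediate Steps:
X(L) = 3 (X(L) = 3 + 0 = 3)
l(u, Q) = 3
(17 + l(-3, -5))**2 = (17 + 3)**2 = 20**2 = 400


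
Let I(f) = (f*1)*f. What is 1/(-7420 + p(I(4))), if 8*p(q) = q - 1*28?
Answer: -2/14843 ≈ -0.00013474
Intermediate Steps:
I(f) = f**2 (I(f) = f*f = f**2)
p(q) = -7/2 + q/8 (p(q) = (q - 1*28)/8 = (q - 28)/8 = (-28 + q)/8 = -7/2 + q/8)
1/(-7420 + p(I(4))) = 1/(-7420 + (-7/2 + (1/8)*4**2)) = 1/(-7420 + (-7/2 + (1/8)*16)) = 1/(-7420 + (-7/2 + 2)) = 1/(-7420 - 3/2) = 1/(-14843/2) = -2/14843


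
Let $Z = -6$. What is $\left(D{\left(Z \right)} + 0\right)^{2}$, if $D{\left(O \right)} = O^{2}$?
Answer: $1296$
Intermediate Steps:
$\left(D{\left(Z \right)} + 0\right)^{2} = \left(\left(-6\right)^{2} + 0\right)^{2} = \left(36 + 0\right)^{2} = 36^{2} = 1296$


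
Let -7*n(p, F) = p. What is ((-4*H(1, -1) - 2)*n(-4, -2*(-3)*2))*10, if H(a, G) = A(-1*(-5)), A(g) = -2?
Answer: 240/7 ≈ 34.286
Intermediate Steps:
n(p, F) = -p/7
H(a, G) = -2
((-4*H(1, -1) - 2)*n(-4, -2*(-3)*2))*10 = ((-4*(-2) - 2)*(-⅐*(-4)))*10 = ((8 - 2)*(4/7))*10 = (6*(4/7))*10 = (24/7)*10 = 240/7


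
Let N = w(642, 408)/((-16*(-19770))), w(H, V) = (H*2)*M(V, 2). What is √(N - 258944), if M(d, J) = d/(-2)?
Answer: I*√11245481888030/6590 ≈ 508.87*I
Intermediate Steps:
M(d, J) = -d/2 (M(d, J) = d*(-½) = -d/2)
w(H, V) = -H*V (w(H, V) = (H*2)*(-V/2) = (2*H)*(-V/2) = -H*V)
N = -5457/6590 (N = (-1*642*408)/((-16*(-19770))) = -261936/316320 = -261936*1/316320 = -5457/6590 ≈ -0.82807)
√(N - 258944) = √(-5457/6590 - 258944) = √(-1706446417/6590) = I*√11245481888030/6590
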